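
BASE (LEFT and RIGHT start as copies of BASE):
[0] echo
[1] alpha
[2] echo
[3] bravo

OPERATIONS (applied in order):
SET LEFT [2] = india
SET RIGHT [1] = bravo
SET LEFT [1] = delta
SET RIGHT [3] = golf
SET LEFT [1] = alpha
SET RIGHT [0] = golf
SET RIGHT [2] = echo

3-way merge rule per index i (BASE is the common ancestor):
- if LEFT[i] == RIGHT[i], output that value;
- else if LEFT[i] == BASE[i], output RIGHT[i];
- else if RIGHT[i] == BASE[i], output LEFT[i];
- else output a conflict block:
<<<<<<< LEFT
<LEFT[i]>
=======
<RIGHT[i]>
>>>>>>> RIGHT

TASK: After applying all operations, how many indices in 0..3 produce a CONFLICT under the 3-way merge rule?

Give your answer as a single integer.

Answer: 0

Derivation:
Final LEFT:  [echo, alpha, india, bravo]
Final RIGHT: [golf, bravo, echo, golf]
i=0: L=echo=BASE, R=golf -> take RIGHT -> golf
i=1: L=alpha=BASE, R=bravo -> take RIGHT -> bravo
i=2: L=india, R=echo=BASE -> take LEFT -> india
i=3: L=bravo=BASE, R=golf -> take RIGHT -> golf
Conflict count: 0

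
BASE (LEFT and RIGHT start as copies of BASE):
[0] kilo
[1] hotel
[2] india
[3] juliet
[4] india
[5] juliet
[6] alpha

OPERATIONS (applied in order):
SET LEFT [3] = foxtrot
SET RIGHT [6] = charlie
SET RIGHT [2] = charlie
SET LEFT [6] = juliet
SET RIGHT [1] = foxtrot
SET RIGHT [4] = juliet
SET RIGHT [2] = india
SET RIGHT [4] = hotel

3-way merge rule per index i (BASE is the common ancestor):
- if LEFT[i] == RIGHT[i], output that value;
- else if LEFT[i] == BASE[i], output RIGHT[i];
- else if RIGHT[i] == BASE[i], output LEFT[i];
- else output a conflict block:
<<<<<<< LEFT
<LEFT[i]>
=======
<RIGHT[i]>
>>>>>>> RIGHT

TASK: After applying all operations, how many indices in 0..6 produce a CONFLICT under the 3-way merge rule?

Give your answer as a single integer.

Answer: 1

Derivation:
Final LEFT:  [kilo, hotel, india, foxtrot, india, juliet, juliet]
Final RIGHT: [kilo, foxtrot, india, juliet, hotel, juliet, charlie]
i=0: L=kilo R=kilo -> agree -> kilo
i=1: L=hotel=BASE, R=foxtrot -> take RIGHT -> foxtrot
i=2: L=india R=india -> agree -> india
i=3: L=foxtrot, R=juliet=BASE -> take LEFT -> foxtrot
i=4: L=india=BASE, R=hotel -> take RIGHT -> hotel
i=5: L=juliet R=juliet -> agree -> juliet
i=6: BASE=alpha L=juliet R=charlie all differ -> CONFLICT
Conflict count: 1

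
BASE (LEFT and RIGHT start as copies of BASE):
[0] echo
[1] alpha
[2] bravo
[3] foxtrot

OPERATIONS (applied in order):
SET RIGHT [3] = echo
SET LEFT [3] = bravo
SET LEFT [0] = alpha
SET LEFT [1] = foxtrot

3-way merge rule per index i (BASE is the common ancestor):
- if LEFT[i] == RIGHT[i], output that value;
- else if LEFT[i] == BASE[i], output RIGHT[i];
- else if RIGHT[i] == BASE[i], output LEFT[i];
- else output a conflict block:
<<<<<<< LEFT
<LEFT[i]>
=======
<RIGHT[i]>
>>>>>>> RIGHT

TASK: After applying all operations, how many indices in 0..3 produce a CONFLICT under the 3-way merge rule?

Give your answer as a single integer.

Final LEFT:  [alpha, foxtrot, bravo, bravo]
Final RIGHT: [echo, alpha, bravo, echo]
i=0: L=alpha, R=echo=BASE -> take LEFT -> alpha
i=1: L=foxtrot, R=alpha=BASE -> take LEFT -> foxtrot
i=2: L=bravo R=bravo -> agree -> bravo
i=3: BASE=foxtrot L=bravo R=echo all differ -> CONFLICT
Conflict count: 1

Answer: 1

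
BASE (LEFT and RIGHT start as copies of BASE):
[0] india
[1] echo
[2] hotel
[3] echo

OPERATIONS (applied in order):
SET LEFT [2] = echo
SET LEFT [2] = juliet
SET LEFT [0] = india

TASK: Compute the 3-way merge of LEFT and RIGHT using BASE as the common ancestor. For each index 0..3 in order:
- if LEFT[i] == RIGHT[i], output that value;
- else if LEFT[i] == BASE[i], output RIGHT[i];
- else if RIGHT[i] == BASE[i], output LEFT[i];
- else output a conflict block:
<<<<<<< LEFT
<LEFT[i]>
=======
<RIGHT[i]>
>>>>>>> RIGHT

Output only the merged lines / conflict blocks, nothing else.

Answer: india
echo
juliet
echo

Derivation:
Final LEFT:  [india, echo, juliet, echo]
Final RIGHT: [india, echo, hotel, echo]
i=0: L=india R=india -> agree -> india
i=1: L=echo R=echo -> agree -> echo
i=2: L=juliet, R=hotel=BASE -> take LEFT -> juliet
i=3: L=echo R=echo -> agree -> echo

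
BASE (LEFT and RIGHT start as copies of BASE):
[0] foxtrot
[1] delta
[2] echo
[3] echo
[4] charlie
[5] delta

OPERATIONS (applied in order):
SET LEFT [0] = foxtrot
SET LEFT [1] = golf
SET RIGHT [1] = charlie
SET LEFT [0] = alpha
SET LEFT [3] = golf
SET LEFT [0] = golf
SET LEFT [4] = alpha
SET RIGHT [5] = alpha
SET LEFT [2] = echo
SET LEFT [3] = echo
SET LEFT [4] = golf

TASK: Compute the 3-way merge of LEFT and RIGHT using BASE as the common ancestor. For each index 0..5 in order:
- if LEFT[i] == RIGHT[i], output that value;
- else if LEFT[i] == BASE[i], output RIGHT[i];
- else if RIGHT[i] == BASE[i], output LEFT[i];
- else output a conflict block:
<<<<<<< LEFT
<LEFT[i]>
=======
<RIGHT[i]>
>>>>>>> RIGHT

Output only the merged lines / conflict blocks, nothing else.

Final LEFT:  [golf, golf, echo, echo, golf, delta]
Final RIGHT: [foxtrot, charlie, echo, echo, charlie, alpha]
i=0: L=golf, R=foxtrot=BASE -> take LEFT -> golf
i=1: BASE=delta L=golf R=charlie all differ -> CONFLICT
i=2: L=echo R=echo -> agree -> echo
i=3: L=echo R=echo -> agree -> echo
i=4: L=golf, R=charlie=BASE -> take LEFT -> golf
i=5: L=delta=BASE, R=alpha -> take RIGHT -> alpha

Answer: golf
<<<<<<< LEFT
golf
=======
charlie
>>>>>>> RIGHT
echo
echo
golf
alpha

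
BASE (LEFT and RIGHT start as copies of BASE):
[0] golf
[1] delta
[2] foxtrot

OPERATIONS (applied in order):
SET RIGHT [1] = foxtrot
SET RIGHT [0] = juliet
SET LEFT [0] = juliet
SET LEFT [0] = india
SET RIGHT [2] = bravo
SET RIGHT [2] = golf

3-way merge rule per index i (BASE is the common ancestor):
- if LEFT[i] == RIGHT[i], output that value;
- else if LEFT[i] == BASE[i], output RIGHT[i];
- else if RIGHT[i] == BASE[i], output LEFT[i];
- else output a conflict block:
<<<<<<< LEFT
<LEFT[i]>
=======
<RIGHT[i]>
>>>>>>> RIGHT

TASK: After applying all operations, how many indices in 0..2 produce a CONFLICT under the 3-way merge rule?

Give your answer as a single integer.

Final LEFT:  [india, delta, foxtrot]
Final RIGHT: [juliet, foxtrot, golf]
i=0: BASE=golf L=india R=juliet all differ -> CONFLICT
i=1: L=delta=BASE, R=foxtrot -> take RIGHT -> foxtrot
i=2: L=foxtrot=BASE, R=golf -> take RIGHT -> golf
Conflict count: 1

Answer: 1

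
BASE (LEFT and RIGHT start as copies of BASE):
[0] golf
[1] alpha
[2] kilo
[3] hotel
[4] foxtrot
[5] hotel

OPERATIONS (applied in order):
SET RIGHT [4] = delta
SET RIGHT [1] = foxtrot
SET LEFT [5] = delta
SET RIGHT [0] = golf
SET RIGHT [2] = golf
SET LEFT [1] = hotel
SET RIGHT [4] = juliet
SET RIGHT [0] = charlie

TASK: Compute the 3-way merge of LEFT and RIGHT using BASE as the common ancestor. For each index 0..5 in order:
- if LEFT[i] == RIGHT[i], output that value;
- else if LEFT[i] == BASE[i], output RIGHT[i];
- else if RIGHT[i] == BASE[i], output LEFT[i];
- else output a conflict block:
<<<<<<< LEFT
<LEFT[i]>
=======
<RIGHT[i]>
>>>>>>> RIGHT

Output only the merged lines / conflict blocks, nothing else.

Answer: charlie
<<<<<<< LEFT
hotel
=======
foxtrot
>>>>>>> RIGHT
golf
hotel
juliet
delta

Derivation:
Final LEFT:  [golf, hotel, kilo, hotel, foxtrot, delta]
Final RIGHT: [charlie, foxtrot, golf, hotel, juliet, hotel]
i=0: L=golf=BASE, R=charlie -> take RIGHT -> charlie
i=1: BASE=alpha L=hotel R=foxtrot all differ -> CONFLICT
i=2: L=kilo=BASE, R=golf -> take RIGHT -> golf
i=3: L=hotel R=hotel -> agree -> hotel
i=4: L=foxtrot=BASE, R=juliet -> take RIGHT -> juliet
i=5: L=delta, R=hotel=BASE -> take LEFT -> delta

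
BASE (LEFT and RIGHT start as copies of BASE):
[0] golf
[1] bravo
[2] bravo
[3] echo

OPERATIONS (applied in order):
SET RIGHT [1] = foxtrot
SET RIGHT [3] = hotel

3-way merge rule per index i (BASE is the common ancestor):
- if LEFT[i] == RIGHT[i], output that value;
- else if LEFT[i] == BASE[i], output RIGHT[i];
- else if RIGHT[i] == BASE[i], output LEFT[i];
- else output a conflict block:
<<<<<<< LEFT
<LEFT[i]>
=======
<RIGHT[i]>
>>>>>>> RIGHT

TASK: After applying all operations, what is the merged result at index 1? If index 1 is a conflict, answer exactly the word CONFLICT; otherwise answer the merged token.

Answer: foxtrot

Derivation:
Final LEFT:  [golf, bravo, bravo, echo]
Final RIGHT: [golf, foxtrot, bravo, hotel]
i=0: L=golf R=golf -> agree -> golf
i=1: L=bravo=BASE, R=foxtrot -> take RIGHT -> foxtrot
i=2: L=bravo R=bravo -> agree -> bravo
i=3: L=echo=BASE, R=hotel -> take RIGHT -> hotel
Index 1 -> foxtrot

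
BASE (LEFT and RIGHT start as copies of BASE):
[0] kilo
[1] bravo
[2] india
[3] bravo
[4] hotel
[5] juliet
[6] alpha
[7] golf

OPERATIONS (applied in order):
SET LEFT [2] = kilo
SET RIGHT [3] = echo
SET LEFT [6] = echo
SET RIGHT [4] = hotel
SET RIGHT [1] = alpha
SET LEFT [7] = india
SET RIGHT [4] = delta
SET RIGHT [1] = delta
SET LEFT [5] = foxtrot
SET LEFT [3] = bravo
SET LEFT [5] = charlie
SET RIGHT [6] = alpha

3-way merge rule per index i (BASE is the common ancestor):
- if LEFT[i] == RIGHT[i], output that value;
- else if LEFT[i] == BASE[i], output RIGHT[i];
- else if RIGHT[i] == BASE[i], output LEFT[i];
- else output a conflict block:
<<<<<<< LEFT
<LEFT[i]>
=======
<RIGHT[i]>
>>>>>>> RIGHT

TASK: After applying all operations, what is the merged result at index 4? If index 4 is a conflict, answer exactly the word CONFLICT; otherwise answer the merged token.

Final LEFT:  [kilo, bravo, kilo, bravo, hotel, charlie, echo, india]
Final RIGHT: [kilo, delta, india, echo, delta, juliet, alpha, golf]
i=0: L=kilo R=kilo -> agree -> kilo
i=1: L=bravo=BASE, R=delta -> take RIGHT -> delta
i=2: L=kilo, R=india=BASE -> take LEFT -> kilo
i=3: L=bravo=BASE, R=echo -> take RIGHT -> echo
i=4: L=hotel=BASE, R=delta -> take RIGHT -> delta
i=5: L=charlie, R=juliet=BASE -> take LEFT -> charlie
i=6: L=echo, R=alpha=BASE -> take LEFT -> echo
i=7: L=india, R=golf=BASE -> take LEFT -> india
Index 4 -> delta

Answer: delta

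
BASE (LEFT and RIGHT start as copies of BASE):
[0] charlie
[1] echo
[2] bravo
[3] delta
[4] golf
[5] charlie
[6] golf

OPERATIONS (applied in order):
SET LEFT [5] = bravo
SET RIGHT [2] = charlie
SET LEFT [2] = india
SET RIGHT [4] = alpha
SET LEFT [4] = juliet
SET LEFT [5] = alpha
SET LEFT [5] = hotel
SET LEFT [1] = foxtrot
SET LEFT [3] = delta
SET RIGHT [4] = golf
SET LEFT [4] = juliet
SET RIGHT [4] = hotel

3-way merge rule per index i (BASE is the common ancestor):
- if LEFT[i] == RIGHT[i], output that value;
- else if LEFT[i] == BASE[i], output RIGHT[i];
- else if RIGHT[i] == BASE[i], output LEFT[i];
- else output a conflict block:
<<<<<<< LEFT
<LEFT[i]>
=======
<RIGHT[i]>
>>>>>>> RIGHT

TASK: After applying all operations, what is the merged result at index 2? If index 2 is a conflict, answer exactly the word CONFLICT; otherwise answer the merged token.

Final LEFT:  [charlie, foxtrot, india, delta, juliet, hotel, golf]
Final RIGHT: [charlie, echo, charlie, delta, hotel, charlie, golf]
i=0: L=charlie R=charlie -> agree -> charlie
i=1: L=foxtrot, R=echo=BASE -> take LEFT -> foxtrot
i=2: BASE=bravo L=india R=charlie all differ -> CONFLICT
i=3: L=delta R=delta -> agree -> delta
i=4: BASE=golf L=juliet R=hotel all differ -> CONFLICT
i=5: L=hotel, R=charlie=BASE -> take LEFT -> hotel
i=6: L=golf R=golf -> agree -> golf
Index 2 -> CONFLICT

Answer: CONFLICT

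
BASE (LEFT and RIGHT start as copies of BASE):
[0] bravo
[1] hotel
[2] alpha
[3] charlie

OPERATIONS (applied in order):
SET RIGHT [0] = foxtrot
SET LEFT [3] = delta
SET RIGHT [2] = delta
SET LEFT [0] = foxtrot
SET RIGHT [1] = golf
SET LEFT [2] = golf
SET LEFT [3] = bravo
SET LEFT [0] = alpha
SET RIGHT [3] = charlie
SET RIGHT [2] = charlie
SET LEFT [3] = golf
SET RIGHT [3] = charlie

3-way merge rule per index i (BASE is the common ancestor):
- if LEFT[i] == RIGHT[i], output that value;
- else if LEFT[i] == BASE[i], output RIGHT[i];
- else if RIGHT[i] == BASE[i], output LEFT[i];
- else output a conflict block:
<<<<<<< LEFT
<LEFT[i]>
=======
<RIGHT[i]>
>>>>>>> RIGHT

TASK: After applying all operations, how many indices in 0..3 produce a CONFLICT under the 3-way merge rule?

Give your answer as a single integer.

Final LEFT:  [alpha, hotel, golf, golf]
Final RIGHT: [foxtrot, golf, charlie, charlie]
i=0: BASE=bravo L=alpha R=foxtrot all differ -> CONFLICT
i=1: L=hotel=BASE, R=golf -> take RIGHT -> golf
i=2: BASE=alpha L=golf R=charlie all differ -> CONFLICT
i=3: L=golf, R=charlie=BASE -> take LEFT -> golf
Conflict count: 2

Answer: 2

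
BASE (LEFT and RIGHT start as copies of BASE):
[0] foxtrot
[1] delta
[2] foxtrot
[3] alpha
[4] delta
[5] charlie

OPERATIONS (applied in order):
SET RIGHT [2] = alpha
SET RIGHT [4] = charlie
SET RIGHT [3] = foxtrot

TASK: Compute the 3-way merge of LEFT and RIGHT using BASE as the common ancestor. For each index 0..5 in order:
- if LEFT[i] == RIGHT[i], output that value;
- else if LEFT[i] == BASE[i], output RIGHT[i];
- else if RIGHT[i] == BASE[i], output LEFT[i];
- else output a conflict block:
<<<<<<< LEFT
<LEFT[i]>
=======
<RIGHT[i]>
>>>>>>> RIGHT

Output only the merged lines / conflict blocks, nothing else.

Final LEFT:  [foxtrot, delta, foxtrot, alpha, delta, charlie]
Final RIGHT: [foxtrot, delta, alpha, foxtrot, charlie, charlie]
i=0: L=foxtrot R=foxtrot -> agree -> foxtrot
i=1: L=delta R=delta -> agree -> delta
i=2: L=foxtrot=BASE, R=alpha -> take RIGHT -> alpha
i=3: L=alpha=BASE, R=foxtrot -> take RIGHT -> foxtrot
i=4: L=delta=BASE, R=charlie -> take RIGHT -> charlie
i=5: L=charlie R=charlie -> agree -> charlie

Answer: foxtrot
delta
alpha
foxtrot
charlie
charlie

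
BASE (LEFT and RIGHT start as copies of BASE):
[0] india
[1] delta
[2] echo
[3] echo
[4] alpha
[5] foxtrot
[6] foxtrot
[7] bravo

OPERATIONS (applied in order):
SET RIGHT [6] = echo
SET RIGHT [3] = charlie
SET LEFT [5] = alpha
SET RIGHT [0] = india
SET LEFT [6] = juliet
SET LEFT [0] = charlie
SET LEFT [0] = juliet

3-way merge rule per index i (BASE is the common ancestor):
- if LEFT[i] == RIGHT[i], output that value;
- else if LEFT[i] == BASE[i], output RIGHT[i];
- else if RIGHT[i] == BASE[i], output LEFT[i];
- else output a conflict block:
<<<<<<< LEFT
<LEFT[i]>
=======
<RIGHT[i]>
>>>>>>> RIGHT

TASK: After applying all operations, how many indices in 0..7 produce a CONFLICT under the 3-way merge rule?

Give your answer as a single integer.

Final LEFT:  [juliet, delta, echo, echo, alpha, alpha, juliet, bravo]
Final RIGHT: [india, delta, echo, charlie, alpha, foxtrot, echo, bravo]
i=0: L=juliet, R=india=BASE -> take LEFT -> juliet
i=1: L=delta R=delta -> agree -> delta
i=2: L=echo R=echo -> agree -> echo
i=3: L=echo=BASE, R=charlie -> take RIGHT -> charlie
i=4: L=alpha R=alpha -> agree -> alpha
i=5: L=alpha, R=foxtrot=BASE -> take LEFT -> alpha
i=6: BASE=foxtrot L=juliet R=echo all differ -> CONFLICT
i=7: L=bravo R=bravo -> agree -> bravo
Conflict count: 1

Answer: 1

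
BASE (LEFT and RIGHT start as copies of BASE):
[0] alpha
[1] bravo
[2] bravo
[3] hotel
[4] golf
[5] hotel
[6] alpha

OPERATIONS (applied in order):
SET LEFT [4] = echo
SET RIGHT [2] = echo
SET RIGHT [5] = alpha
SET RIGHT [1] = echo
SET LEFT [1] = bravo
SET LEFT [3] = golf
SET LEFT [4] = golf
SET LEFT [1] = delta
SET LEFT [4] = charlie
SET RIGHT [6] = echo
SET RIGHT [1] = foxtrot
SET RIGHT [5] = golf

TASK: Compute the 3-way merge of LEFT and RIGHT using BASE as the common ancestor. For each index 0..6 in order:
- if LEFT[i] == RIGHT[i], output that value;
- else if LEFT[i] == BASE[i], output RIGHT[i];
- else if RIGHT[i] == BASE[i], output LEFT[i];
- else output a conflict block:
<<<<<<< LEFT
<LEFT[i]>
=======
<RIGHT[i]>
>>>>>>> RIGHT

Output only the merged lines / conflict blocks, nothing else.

Final LEFT:  [alpha, delta, bravo, golf, charlie, hotel, alpha]
Final RIGHT: [alpha, foxtrot, echo, hotel, golf, golf, echo]
i=0: L=alpha R=alpha -> agree -> alpha
i=1: BASE=bravo L=delta R=foxtrot all differ -> CONFLICT
i=2: L=bravo=BASE, R=echo -> take RIGHT -> echo
i=3: L=golf, R=hotel=BASE -> take LEFT -> golf
i=4: L=charlie, R=golf=BASE -> take LEFT -> charlie
i=5: L=hotel=BASE, R=golf -> take RIGHT -> golf
i=6: L=alpha=BASE, R=echo -> take RIGHT -> echo

Answer: alpha
<<<<<<< LEFT
delta
=======
foxtrot
>>>>>>> RIGHT
echo
golf
charlie
golf
echo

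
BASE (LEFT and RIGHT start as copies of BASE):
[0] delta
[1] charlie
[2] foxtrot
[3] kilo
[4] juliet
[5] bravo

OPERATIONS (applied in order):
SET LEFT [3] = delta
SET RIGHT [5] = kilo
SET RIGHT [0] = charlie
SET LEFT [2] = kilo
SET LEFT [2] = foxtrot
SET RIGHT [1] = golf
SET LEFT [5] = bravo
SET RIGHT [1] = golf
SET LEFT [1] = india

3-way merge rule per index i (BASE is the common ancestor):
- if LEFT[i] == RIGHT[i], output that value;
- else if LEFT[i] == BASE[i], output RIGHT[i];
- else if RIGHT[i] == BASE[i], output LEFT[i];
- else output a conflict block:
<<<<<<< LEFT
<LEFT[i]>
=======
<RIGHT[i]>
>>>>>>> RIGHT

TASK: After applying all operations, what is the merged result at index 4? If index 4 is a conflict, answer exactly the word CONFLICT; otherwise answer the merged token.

Final LEFT:  [delta, india, foxtrot, delta, juliet, bravo]
Final RIGHT: [charlie, golf, foxtrot, kilo, juliet, kilo]
i=0: L=delta=BASE, R=charlie -> take RIGHT -> charlie
i=1: BASE=charlie L=india R=golf all differ -> CONFLICT
i=2: L=foxtrot R=foxtrot -> agree -> foxtrot
i=3: L=delta, R=kilo=BASE -> take LEFT -> delta
i=4: L=juliet R=juliet -> agree -> juliet
i=5: L=bravo=BASE, R=kilo -> take RIGHT -> kilo
Index 4 -> juliet

Answer: juliet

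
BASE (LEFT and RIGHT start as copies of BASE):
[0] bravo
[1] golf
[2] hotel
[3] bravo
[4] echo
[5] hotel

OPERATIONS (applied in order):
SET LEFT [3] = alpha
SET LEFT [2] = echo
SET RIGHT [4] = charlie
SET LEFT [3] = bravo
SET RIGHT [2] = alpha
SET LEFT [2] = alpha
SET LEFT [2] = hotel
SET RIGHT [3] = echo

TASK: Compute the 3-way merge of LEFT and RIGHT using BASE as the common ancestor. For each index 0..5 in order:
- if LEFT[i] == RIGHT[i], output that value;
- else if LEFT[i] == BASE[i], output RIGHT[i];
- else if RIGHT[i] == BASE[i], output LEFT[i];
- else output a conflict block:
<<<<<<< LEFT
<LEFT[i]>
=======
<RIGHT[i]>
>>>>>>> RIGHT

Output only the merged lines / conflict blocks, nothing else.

Answer: bravo
golf
alpha
echo
charlie
hotel

Derivation:
Final LEFT:  [bravo, golf, hotel, bravo, echo, hotel]
Final RIGHT: [bravo, golf, alpha, echo, charlie, hotel]
i=0: L=bravo R=bravo -> agree -> bravo
i=1: L=golf R=golf -> agree -> golf
i=2: L=hotel=BASE, R=alpha -> take RIGHT -> alpha
i=3: L=bravo=BASE, R=echo -> take RIGHT -> echo
i=4: L=echo=BASE, R=charlie -> take RIGHT -> charlie
i=5: L=hotel R=hotel -> agree -> hotel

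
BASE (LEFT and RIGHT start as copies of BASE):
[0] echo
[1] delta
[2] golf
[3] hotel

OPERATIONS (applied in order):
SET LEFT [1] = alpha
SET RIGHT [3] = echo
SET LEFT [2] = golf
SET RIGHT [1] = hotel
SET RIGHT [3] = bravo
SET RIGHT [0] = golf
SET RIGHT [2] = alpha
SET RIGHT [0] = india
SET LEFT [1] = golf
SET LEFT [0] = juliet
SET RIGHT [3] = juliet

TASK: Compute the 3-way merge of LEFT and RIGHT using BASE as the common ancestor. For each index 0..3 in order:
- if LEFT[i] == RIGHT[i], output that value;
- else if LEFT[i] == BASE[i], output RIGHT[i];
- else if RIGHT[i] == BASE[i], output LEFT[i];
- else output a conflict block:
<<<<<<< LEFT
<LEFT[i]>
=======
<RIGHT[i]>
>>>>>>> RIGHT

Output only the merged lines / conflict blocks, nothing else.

Final LEFT:  [juliet, golf, golf, hotel]
Final RIGHT: [india, hotel, alpha, juliet]
i=0: BASE=echo L=juliet R=india all differ -> CONFLICT
i=1: BASE=delta L=golf R=hotel all differ -> CONFLICT
i=2: L=golf=BASE, R=alpha -> take RIGHT -> alpha
i=3: L=hotel=BASE, R=juliet -> take RIGHT -> juliet

Answer: <<<<<<< LEFT
juliet
=======
india
>>>>>>> RIGHT
<<<<<<< LEFT
golf
=======
hotel
>>>>>>> RIGHT
alpha
juliet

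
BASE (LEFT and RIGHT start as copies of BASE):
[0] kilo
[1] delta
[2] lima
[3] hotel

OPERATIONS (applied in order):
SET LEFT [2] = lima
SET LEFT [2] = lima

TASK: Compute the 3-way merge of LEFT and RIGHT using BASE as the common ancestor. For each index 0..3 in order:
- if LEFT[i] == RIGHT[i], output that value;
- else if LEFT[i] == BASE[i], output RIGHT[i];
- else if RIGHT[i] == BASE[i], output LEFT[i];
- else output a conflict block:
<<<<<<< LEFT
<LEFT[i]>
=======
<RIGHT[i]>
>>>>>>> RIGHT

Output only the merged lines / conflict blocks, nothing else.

Final LEFT:  [kilo, delta, lima, hotel]
Final RIGHT: [kilo, delta, lima, hotel]
i=0: L=kilo R=kilo -> agree -> kilo
i=1: L=delta R=delta -> agree -> delta
i=2: L=lima R=lima -> agree -> lima
i=3: L=hotel R=hotel -> agree -> hotel

Answer: kilo
delta
lima
hotel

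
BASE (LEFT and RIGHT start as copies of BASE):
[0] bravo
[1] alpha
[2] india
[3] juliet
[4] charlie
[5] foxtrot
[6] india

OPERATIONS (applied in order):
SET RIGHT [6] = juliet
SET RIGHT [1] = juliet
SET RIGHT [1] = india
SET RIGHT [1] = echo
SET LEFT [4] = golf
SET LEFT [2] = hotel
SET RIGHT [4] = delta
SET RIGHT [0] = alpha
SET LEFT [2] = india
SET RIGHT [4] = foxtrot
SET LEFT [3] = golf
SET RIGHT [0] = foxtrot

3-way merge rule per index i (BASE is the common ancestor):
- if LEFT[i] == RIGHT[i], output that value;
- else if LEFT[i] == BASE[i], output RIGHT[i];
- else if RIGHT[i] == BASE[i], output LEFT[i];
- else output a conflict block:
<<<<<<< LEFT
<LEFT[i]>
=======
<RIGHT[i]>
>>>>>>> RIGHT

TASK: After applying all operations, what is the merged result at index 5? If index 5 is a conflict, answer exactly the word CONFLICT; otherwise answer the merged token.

Answer: foxtrot

Derivation:
Final LEFT:  [bravo, alpha, india, golf, golf, foxtrot, india]
Final RIGHT: [foxtrot, echo, india, juliet, foxtrot, foxtrot, juliet]
i=0: L=bravo=BASE, R=foxtrot -> take RIGHT -> foxtrot
i=1: L=alpha=BASE, R=echo -> take RIGHT -> echo
i=2: L=india R=india -> agree -> india
i=3: L=golf, R=juliet=BASE -> take LEFT -> golf
i=4: BASE=charlie L=golf R=foxtrot all differ -> CONFLICT
i=5: L=foxtrot R=foxtrot -> agree -> foxtrot
i=6: L=india=BASE, R=juliet -> take RIGHT -> juliet
Index 5 -> foxtrot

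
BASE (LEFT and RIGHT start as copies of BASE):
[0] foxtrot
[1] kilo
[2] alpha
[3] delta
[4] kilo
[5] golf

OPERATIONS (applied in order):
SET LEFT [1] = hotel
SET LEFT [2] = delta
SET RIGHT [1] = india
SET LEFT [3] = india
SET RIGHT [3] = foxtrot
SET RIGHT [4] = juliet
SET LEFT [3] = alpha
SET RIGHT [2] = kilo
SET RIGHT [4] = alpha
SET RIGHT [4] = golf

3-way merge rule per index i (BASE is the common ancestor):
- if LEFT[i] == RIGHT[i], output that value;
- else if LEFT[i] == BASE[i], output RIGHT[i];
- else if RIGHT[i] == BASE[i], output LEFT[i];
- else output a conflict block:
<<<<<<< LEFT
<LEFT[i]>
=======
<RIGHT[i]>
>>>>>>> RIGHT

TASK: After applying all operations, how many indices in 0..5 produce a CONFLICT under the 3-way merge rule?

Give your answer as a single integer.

Answer: 3

Derivation:
Final LEFT:  [foxtrot, hotel, delta, alpha, kilo, golf]
Final RIGHT: [foxtrot, india, kilo, foxtrot, golf, golf]
i=0: L=foxtrot R=foxtrot -> agree -> foxtrot
i=1: BASE=kilo L=hotel R=india all differ -> CONFLICT
i=2: BASE=alpha L=delta R=kilo all differ -> CONFLICT
i=3: BASE=delta L=alpha R=foxtrot all differ -> CONFLICT
i=4: L=kilo=BASE, R=golf -> take RIGHT -> golf
i=5: L=golf R=golf -> agree -> golf
Conflict count: 3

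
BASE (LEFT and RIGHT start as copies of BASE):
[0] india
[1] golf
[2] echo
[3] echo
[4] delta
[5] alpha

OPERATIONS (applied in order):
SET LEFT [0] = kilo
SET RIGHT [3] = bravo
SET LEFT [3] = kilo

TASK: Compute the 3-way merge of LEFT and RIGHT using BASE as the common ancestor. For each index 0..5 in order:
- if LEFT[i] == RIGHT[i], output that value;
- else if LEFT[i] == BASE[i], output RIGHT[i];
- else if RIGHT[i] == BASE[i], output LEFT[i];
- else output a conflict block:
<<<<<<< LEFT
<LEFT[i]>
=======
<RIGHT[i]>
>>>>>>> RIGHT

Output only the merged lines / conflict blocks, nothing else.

Final LEFT:  [kilo, golf, echo, kilo, delta, alpha]
Final RIGHT: [india, golf, echo, bravo, delta, alpha]
i=0: L=kilo, R=india=BASE -> take LEFT -> kilo
i=1: L=golf R=golf -> agree -> golf
i=2: L=echo R=echo -> agree -> echo
i=3: BASE=echo L=kilo R=bravo all differ -> CONFLICT
i=4: L=delta R=delta -> agree -> delta
i=5: L=alpha R=alpha -> agree -> alpha

Answer: kilo
golf
echo
<<<<<<< LEFT
kilo
=======
bravo
>>>>>>> RIGHT
delta
alpha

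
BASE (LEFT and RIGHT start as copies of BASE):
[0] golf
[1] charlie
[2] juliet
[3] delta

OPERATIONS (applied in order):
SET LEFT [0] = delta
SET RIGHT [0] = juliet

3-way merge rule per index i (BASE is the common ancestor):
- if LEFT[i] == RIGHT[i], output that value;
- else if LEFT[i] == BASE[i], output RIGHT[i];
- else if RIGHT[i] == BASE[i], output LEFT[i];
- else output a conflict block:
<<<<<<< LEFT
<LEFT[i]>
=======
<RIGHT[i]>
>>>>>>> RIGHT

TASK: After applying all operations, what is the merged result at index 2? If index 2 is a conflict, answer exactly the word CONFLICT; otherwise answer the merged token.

Final LEFT:  [delta, charlie, juliet, delta]
Final RIGHT: [juliet, charlie, juliet, delta]
i=0: BASE=golf L=delta R=juliet all differ -> CONFLICT
i=1: L=charlie R=charlie -> agree -> charlie
i=2: L=juliet R=juliet -> agree -> juliet
i=3: L=delta R=delta -> agree -> delta
Index 2 -> juliet

Answer: juliet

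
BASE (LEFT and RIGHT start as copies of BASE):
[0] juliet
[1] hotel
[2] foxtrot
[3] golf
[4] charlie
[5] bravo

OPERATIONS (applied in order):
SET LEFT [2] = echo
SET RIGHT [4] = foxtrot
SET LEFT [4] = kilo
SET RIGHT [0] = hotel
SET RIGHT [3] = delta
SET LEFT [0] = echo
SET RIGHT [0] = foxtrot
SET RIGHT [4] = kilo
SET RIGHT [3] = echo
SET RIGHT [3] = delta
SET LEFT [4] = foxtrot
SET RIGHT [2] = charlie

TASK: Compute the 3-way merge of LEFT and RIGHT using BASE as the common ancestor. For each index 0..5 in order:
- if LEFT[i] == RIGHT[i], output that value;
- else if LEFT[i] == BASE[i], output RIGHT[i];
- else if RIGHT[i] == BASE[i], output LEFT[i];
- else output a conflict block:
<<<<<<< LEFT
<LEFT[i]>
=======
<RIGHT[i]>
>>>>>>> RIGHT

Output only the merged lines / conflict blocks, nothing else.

Final LEFT:  [echo, hotel, echo, golf, foxtrot, bravo]
Final RIGHT: [foxtrot, hotel, charlie, delta, kilo, bravo]
i=0: BASE=juliet L=echo R=foxtrot all differ -> CONFLICT
i=1: L=hotel R=hotel -> agree -> hotel
i=2: BASE=foxtrot L=echo R=charlie all differ -> CONFLICT
i=3: L=golf=BASE, R=delta -> take RIGHT -> delta
i=4: BASE=charlie L=foxtrot R=kilo all differ -> CONFLICT
i=5: L=bravo R=bravo -> agree -> bravo

Answer: <<<<<<< LEFT
echo
=======
foxtrot
>>>>>>> RIGHT
hotel
<<<<<<< LEFT
echo
=======
charlie
>>>>>>> RIGHT
delta
<<<<<<< LEFT
foxtrot
=======
kilo
>>>>>>> RIGHT
bravo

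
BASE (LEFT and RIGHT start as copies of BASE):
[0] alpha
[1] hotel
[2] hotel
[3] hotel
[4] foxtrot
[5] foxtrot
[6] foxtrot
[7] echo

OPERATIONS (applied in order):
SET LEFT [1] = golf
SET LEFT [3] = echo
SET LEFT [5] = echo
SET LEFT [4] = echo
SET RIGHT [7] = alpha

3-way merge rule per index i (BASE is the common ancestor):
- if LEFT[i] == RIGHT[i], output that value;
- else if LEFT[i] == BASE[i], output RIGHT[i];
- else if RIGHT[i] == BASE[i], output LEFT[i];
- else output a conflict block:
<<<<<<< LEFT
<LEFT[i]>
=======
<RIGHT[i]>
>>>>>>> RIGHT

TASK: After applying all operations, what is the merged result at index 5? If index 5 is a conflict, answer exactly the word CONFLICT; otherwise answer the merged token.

Final LEFT:  [alpha, golf, hotel, echo, echo, echo, foxtrot, echo]
Final RIGHT: [alpha, hotel, hotel, hotel, foxtrot, foxtrot, foxtrot, alpha]
i=0: L=alpha R=alpha -> agree -> alpha
i=1: L=golf, R=hotel=BASE -> take LEFT -> golf
i=2: L=hotel R=hotel -> agree -> hotel
i=3: L=echo, R=hotel=BASE -> take LEFT -> echo
i=4: L=echo, R=foxtrot=BASE -> take LEFT -> echo
i=5: L=echo, R=foxtrot=BASE -> take LEFT -> echo
i=6: L=foxtrot R=foxtrot -> agree -> foxtrot
i=7: L=echo=BASE, R=alpha -> take RIGHT -> alpha
Index 5 -> echo

Answer: echo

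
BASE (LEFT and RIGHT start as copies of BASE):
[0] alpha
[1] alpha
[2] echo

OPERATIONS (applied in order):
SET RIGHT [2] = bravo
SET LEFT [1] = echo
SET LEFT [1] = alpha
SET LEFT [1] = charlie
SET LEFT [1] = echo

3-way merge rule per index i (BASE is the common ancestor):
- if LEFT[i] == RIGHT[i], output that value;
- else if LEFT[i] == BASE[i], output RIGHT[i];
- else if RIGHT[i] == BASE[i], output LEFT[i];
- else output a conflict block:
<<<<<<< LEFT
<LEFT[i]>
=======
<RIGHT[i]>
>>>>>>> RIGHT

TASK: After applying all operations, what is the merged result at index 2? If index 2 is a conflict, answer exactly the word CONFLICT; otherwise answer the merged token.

Answer: bravo

Derivation:
Final LEFT:  [alpha, echo, echo]
Final RIGHT: [alpha, alpha, bravo]
i=0: L=alpha R=alpha -> agree -> alpha
i=1: L=echo, R=alpha=BASE -> take LEFT -> echo
i=2: L=echo=BASE, R=bravo -> take RIGHT -> bravo
Index 2 -> bravo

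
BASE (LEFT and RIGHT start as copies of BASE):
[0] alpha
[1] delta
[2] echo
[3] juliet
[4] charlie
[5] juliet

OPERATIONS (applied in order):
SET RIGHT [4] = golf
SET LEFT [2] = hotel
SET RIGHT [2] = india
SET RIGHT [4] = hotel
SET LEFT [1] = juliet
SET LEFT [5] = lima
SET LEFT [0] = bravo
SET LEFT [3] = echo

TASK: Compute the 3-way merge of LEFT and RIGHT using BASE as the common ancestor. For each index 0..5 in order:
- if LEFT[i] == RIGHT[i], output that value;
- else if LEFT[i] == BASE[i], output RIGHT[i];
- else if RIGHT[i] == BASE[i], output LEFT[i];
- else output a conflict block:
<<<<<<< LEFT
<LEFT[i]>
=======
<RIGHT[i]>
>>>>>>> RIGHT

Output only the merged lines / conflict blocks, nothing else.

Final LEFT:  [bravo, juliet, hotel, echo, charlie, lima]
Final RIGHT: [alpha, delta, india, juliet, hotel, juliet]
i=0: L=bravo, R=alpha=BASE -> take LEFT -> bravo
i=1: L=juliet, R=delta=BASE -> take LEFT -> juliet
i=2: BASE=echo L=hotel R=india all differ -> CONFLICT
i=3: L=echo, R=juliet=BASE -> take LEFT -> echo
i=4: L=charlie=BASE, R=hotel -> take RIGHT -> hotel
i=5: L=lima, R=juliet=BASE -> take LEFT -> lima

Answer: bravo
juliet
<<<<<<< LEFT
hotel
=======
india
>>>>>>> RIGHT
echo
hotel
lima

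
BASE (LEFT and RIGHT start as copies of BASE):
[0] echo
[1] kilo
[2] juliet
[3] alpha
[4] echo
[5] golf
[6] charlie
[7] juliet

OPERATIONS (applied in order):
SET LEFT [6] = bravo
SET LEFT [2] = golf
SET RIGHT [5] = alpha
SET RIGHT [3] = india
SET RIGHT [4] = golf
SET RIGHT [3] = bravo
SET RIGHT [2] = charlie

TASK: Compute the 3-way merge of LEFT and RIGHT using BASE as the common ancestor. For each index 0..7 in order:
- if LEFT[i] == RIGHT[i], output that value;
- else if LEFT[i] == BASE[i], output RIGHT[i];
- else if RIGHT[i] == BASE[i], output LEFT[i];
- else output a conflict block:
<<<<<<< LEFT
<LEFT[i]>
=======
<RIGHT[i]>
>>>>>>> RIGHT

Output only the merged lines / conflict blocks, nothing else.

Answer: echo
kilo
<<<<<<< LEFT
golf
=======
charlie
>>>>>>> RIGHT
bravo
golf
alpha
bravo
juliet

Derivation:
Final LEFT:  [echo, kilo, golf, alpha, echo, golf, bravo, juliet]
Final RIGHT: [echo, kilo, charlie, bravo, golf, alpha, charlie, juliet]
i=0: L=echo R=echo -> agree -> echo
i=1: L=kilo R=kilo -> agree -> kilo
i=2: BASE=juliet L=golf R=charlie all differ -> CONFLICT
i=3: L=alpha=BASE, R=bravo -> take RIGHT -> bravo
i=4: L=echo=BASE, R=golf -> take RIGHT -> golf
i=5: L=golf=BASE, R=alpha -> take RIGHT -> alpha
i=6: L=bravo, R=charlie=BASE -> take LEFT -> bravo
i=7: L=juliet R=juliet -> agree -> juliet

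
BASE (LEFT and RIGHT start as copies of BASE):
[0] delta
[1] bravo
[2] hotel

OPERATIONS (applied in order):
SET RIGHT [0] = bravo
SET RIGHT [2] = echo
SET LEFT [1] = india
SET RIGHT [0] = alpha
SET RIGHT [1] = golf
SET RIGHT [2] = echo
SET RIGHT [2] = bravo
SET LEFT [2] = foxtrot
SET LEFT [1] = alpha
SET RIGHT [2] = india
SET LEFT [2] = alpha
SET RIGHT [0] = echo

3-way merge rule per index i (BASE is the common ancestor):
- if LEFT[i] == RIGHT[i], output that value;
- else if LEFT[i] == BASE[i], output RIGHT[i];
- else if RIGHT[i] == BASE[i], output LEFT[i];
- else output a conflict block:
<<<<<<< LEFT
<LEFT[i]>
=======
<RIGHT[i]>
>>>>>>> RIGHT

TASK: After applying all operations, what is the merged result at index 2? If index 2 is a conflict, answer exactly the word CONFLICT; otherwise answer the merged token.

Answer: CONFLICT

Derivation:
Final LEFT:  [delta, alpha, alpha]
Final RIGHT: [echo, golf, india]
i=0: L=delta=BASE, R=echo -> take RIGHT -> echo
i=1: BASE=bravo L=alpha R=golf all differ -> CONFLICT
i=2: BASE=hotel L=alpha R=india all differ -> CONFLICT
Index 2 -> CONFLICT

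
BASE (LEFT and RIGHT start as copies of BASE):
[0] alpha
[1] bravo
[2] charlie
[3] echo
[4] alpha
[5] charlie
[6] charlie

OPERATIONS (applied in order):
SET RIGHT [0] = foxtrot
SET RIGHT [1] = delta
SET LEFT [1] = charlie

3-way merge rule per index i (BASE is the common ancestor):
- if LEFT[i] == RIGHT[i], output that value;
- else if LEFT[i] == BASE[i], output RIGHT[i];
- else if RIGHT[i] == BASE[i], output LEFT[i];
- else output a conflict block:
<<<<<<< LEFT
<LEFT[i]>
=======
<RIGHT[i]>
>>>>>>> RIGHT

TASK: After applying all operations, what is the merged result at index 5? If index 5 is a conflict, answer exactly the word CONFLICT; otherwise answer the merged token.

Final LEFT:  [alpha, charlie, charlie, echo, alpha, charlie, charlie]
Final RIGHT: [foxtrot, delta, charlie, echo, alpha, charlie, charlie]
i=0: L=alpha=BASE, R=foxtrot -> take RIGHT -> foxtrot
i=1: BASE=bravo L=charlie R=delta all differ -> CONFLICT
i=2: L=charlie R=charlie -> agree -> charlie
i=3: L=echo R=echo -> agree -> echo
i=4: L=alpha R=alpha -> agree -> alpha
i=5: L=charlie R=charlie -> agree -> charlie
i=6: L=charlie R=charlie -> agree -> charlie
Index 5 -> charlie

Answer: charlie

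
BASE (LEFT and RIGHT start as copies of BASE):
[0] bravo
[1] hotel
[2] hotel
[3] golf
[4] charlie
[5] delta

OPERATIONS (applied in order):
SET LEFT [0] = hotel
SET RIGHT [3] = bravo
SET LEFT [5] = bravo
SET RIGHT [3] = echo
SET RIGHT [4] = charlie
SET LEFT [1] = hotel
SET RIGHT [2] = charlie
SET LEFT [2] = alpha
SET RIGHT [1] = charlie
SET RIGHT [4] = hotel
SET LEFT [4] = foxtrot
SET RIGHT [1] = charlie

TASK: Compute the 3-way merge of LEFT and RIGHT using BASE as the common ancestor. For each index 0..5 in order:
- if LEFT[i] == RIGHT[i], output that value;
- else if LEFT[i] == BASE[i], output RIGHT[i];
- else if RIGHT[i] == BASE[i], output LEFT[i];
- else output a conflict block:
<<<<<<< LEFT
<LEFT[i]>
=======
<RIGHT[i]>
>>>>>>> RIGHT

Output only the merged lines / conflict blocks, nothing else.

Final LEFT:  [hotel, hotel, alpha, golf, foxtrot, bravo]
Final RIGHT: [bravo, charlie, charlie, echo, hotel, delta]
i=0: L=hotel, R=bravo=BASE -> take LEFT -> hotel
i=1: L=hotel=BASE, R=charlie -> take RIGHT -> charlie
i=2: BASE=hotel L=alpha R=charlie all differ -> CONFLICT
i=3: L=golf=BASE, R=echo -> take RIGHT -> echo
i=4: BASE=charlie L=foxtrot R=hotel all differ -> CONFLICT
i=5: L=bravo, R=delta=BASE -> take LEFT -> bravo

Answer: hotel
charlie
<<<<<<< LEFT
alpha
=======
charlie
>>>>>>> RIGHT
echo
<<<<<<< LEFT
foxtrot
=======
hotel
>>>>>>> RIGHT
bravo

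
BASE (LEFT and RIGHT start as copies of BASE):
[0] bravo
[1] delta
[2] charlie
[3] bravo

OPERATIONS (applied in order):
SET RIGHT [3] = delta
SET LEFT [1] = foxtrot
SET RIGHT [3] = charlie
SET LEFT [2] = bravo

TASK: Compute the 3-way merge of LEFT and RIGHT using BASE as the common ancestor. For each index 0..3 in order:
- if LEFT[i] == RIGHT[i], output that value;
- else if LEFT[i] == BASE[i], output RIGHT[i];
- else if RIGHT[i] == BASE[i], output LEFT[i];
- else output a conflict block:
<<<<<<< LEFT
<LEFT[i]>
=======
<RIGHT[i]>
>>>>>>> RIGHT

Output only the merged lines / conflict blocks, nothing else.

Answer: bravo
foxtrot
bravo
charlie

Derivation:
Final LEFT:  [bravo, foxtrot, bravo, bravo]
Final RIGHT: [bravo, delta, charlie, charlie]
i=0: L=bravo R=bravo -> agree -> bravo
i=1: L=foxtrot, R=delta=BASE -> take LEFT -> foxtrot
i=2: L=bravo, R=charlie=BASE -> take LEFT -> bravo
i=3: L=bravo=BASE, R=charlie -> take RIGHT -> charlie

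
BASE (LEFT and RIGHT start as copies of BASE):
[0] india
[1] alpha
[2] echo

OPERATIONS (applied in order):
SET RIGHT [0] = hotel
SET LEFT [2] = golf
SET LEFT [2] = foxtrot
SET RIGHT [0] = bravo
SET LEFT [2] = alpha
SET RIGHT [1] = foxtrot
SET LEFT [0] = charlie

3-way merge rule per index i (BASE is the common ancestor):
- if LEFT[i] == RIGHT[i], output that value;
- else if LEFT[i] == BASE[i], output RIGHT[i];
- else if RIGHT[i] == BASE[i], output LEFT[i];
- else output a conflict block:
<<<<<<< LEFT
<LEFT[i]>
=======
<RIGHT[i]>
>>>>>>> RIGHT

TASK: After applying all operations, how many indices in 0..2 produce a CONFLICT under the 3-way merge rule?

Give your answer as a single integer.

Answer: 1

Derivation:
Final LEFT:  [charlie, alpha, alpha]
Final RIGHT: [bravo, foxtrot, echo]
i=0: BASE=india L=charlie R=bravo all differ -> CONFLICT
i=1: L=alpha=BASE, R=foxtrot -> take RIGHT -> foxtrot
i=2: L=alpha, R=echo=BASE -> take LEFT -> alpha
Conflict count: 1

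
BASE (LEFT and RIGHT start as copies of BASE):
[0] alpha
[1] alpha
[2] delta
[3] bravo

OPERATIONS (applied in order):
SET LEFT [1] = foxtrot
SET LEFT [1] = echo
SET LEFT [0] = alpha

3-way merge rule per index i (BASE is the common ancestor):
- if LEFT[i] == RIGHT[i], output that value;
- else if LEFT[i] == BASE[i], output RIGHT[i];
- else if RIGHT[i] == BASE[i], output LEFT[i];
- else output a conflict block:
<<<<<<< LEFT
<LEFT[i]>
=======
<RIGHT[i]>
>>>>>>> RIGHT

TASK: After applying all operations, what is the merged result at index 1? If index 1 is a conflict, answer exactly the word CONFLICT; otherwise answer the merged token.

Final LEFT:  [alpha, echo, delta, bravo]
Final RIGHT: [alpha, alpha, delta, bravo]
i=0: L=alpha R=alpha -> agree -> alpha
i=1: L=echo, R=alpha=BASE -> take LEFT -> echo
i=2: L=delta R=delta -> agree -> delta
i=3: L=bravo R=bravo -> agree -> bravo
Index 1 -> echo

Answer: echo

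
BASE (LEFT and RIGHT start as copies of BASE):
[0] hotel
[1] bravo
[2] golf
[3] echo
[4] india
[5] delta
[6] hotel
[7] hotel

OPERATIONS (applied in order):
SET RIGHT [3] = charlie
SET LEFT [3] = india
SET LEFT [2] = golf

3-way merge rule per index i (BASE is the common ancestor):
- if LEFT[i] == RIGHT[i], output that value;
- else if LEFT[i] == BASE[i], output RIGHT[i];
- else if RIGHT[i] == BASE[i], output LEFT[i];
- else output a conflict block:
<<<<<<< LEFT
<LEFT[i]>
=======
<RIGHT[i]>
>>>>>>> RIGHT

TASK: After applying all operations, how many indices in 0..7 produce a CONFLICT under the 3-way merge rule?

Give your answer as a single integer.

Final LEFT:  [hotel, bravo, golf, india, india, delta, hotel, hotel]
Final RIGHT: [hotel, bravo, golf, charlie, india, delta, hotel, hotel]
i=0: L=hotel R=hotel -> agree -> hotel
i=1: L=bravo R=bravo -> agree -> bravo
i=2: L=golf R=golf -> agree -> golf
i=3: BASE=echo L=india R=charlie all differ -> CONFLICT
i=4: L=india R=india -> agree -> india
i=5: L=delta R=delta -> agree -> delta
i=6: L=hotel R=hotel -> agree -> hotel
i=7: L=hotel R=hotel -> agree -> hotel
Conflict count: 1

Answer: 1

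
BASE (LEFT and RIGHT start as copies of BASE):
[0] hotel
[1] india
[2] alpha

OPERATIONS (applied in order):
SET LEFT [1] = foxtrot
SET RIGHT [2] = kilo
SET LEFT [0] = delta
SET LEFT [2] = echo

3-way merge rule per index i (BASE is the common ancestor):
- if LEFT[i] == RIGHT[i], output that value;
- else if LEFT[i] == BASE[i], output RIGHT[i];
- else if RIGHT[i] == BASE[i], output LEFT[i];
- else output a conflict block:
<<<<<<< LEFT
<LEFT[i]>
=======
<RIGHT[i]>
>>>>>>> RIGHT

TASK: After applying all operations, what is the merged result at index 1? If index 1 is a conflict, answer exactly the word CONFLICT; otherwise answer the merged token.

Answer: foxtrot

Derivation:
Final LEFT:  [delta, foxtrot, echo]
Final RIGHT: [hotel, india, kilo]
i=0: L=delta, R=hotel=BASE -> take LEFT -> delta
i=1: L=foxtrot, R=india=BASE -> take LEFT -> foxtrot
i=2: BASE=alpha L=echo R=kilo all differ -> CONFLICT
Index 1 -> foxtrot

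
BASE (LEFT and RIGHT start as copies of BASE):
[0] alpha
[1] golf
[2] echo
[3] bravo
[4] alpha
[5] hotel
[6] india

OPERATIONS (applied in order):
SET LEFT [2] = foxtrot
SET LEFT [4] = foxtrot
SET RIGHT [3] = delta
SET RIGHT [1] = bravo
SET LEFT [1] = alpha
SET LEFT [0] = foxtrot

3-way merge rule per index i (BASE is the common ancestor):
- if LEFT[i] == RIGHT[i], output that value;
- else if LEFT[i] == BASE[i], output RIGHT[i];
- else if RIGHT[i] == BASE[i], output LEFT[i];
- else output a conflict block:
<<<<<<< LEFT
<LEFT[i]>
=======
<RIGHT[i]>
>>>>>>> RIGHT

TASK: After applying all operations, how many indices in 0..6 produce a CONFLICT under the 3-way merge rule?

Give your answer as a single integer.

Answer: 1

Derivation:
Final LEFT:  [foxtrot, alpha, foxtrot, bravo, foxtrot, hotel, india]
Final RIGHT: [alpha, bravo, echo, delta, alpha, hotel, india]
i=0: L=foxtrot, R=alpha=BASE -> take LEFT -> foxtrot
i=1: BASE=golf L=alpha R=bravo all differ -> CONFLICT
i=2: L=foxtrot, R=echo=BASE -> take LEFT -> foxtrot
i=3: L=bravo=BASE, R=delta -> take RIGHT -> delta
i=4: L=foxtrot, R=alpha=BASE -> take LEFT -> foxtrot
i=5: L=hotel R=hotel -> agree -> hotel
i=6: L=india R=india -> agree -> india
Conflict count: 1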